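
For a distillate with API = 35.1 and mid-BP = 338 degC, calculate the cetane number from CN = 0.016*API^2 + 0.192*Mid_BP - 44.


CN = 0.016 * 35.1^2 + 0.192 * 338 - 44
CN = 19.71216 + 64.896 - 44 = 40.60816

40.60816


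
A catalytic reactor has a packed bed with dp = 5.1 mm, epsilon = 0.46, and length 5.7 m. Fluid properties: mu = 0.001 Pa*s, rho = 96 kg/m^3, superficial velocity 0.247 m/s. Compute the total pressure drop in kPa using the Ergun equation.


dp = 5.1 mm = 0.0051 m
Viscous term = 150*0.001*0.247*(1-0.46)^2 / (0.0051^2*0.46^3) = 4267.39
Inertial term = 1.75*96*0.247^2*(1-0.46) / (0.0051*0.46^3) = 11149.4
dP/L = 4267.39 + 11149.4 = 15416.8 Pa/m
dP = 15416.8 * 5.7 / 1000 = 87.88 kPa

87.88 kPa


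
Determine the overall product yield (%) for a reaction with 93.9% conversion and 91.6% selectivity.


Overall yield = conversion (%) * selectivity (%) / 100
Conversion = 93.9%, Selectivity = 91.6%
Y = 93.9 * 91.6 / 100
= 86.0124 %

86.0124 %


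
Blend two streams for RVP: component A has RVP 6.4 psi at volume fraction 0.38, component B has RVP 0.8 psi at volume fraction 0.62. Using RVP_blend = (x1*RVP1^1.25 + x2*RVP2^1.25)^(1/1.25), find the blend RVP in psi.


Chevron index: RVP_blend = (sum xi*RVPi^1.25)^(1/1.25)
RVP^1.25 terms: 0.38 * 6.4^1.25 + 0.62 * 0.8^1.25 = 4.33728
RVP_blend = 4.33728^(1/1.25) = 3.234

3.234 psi


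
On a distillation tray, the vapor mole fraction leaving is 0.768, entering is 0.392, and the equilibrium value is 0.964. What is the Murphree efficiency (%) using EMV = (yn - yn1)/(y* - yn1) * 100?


Murphree vapor efficiency: EMV = (y_n - y_(n-1)) / (y*_n - y_(n-1)) * 100
EMV = (0.768 - 0.392) / (0.964 - 0.392) * 100 = 0.376 / 0.572 * 100 = 65.73

65.73 %


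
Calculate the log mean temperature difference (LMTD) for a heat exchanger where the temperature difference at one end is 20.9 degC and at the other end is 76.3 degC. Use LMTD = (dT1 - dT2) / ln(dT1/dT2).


LMTD = (dT1 - dT2) / ln(dT1/dT2)
= (20.9 - 76.3) / ln(20.9 / 76.3) = -55.4 / -1.29492 = 42.78

42.78 degC


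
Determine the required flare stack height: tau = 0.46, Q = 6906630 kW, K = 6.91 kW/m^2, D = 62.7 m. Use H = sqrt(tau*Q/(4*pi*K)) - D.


tau*Q/(4*pi*K) = 0.46 * 6906630 / (4 * pi * 6.91) = 36587.8
sqrt(36587.8) = 191.279
H = 191.279 - 62.7 = 128.6

128.6 m


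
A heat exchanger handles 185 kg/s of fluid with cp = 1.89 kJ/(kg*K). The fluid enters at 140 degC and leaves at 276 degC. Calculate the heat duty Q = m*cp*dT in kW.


Q = m_dot * cp * delta_T
delta_T = 276 - 140 = 136 K
Q = 185 * 1.89 * 136
= 349.65 * 136
= 47552.4 kW

47552.4 kW


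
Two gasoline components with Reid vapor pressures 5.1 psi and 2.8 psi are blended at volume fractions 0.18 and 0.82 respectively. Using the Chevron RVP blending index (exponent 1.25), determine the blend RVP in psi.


Chevron index: RVP_blend = (sum xi*RVPi^1.25)^(1/1.25)
RVP^1.25 terms: 0.18 * 5.1^1.25 + 0.82 * 2.8^1.25 = 4.34958
RVP_blend = 4.34958^(1/1.25) = 3.242

3.242 psi


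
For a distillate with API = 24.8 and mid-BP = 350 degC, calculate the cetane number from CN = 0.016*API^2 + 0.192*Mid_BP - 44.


CN = 0.016 * 24.8^2 + 0.192 * 350 - 44
CN = 9.84064 + 67.2 - 44 = 33.04064

33.04064


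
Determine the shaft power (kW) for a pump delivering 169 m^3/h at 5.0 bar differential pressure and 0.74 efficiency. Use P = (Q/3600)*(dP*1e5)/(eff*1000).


Q = 169 / 3600 = 0.0469444 m^3/s
P = 0.0469444 * (5.0 * 1e5) / 0.74 / 1000 = 31.72

31.72 kW


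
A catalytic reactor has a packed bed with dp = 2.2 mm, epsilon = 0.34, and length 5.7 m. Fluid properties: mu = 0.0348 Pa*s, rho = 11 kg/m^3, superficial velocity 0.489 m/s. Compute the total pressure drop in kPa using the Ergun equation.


dp = 2.2 mm = 0.0022 m
Viscous term = 150*0.0348*0.489*(1-0.34)^2 / (0.0022^2*0.34^3) = 5845010
Inertial term = 1.75*11*0.489^2*(1-0.34) / (0.0022*0.34^3) = 35134.4
dP/L = 5845010 + 35134.4 = 5880140 Pa/m
dP = 5880140 * 5.7 / 1000 = 33520 kPa

33520 kPa


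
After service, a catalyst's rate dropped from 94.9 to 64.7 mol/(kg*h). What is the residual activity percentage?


Activity (%) = (rate_used / rate_fresh) * 100
rate_used = 64.7, rate_fresh = 94.9
= (64.7 / 94.9) * 100
= 0.6818 * 100 = 68.18

68.18 %


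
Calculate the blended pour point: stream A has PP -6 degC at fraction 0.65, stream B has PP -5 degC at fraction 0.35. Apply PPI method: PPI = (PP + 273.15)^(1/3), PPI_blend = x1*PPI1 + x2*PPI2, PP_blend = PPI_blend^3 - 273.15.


PPI_1 = (-6 + 273.15)^(1/3) = 6.440482
PPI_2 = (-5 + 273.15)^(1/3) = 6.448508
PPI_blend = 0.65 * 6.440482 + 0.35 * 6.448508 = 6.443291
PP_blend = 6.443291^3 - 273.15 = 267.4997 - 273.15 = -5.65

-5.65 degC


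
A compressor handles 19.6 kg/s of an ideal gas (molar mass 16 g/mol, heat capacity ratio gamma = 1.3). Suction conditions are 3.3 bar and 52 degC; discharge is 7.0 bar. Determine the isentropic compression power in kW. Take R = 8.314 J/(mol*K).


Isentropic work: W = m*(gamma/(gamma-1))*(R*T1/MW)*((P2/P1)^((gamma-1)/gamma) - 1)
T1 = 52 + 273.15 = 325.15 K
Pressure ratio = 7.0 / 3.3 = 2.12121
Exponent = (1.3 - 1)/1.3 = 0.230769
(P2/P1)^exp - 1 = 2.12121^0.230769 - 1 = 0.189503
W = 19.6 * 1.3 / 0.3 * 8.314 * 325.15 / 16 * 0.189503 = 2719

2719 kW


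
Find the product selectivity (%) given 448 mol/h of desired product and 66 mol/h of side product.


Selectivity = desired / (desired + undesired) * 100
Total products = 448 + 66 = 514 mol/h
S = 448 / 514 * 100
= 0.8716 * 100
= 87.16 %

87.16 %


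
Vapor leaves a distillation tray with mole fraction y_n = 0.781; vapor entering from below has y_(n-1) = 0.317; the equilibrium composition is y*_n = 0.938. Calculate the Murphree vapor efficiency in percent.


Murphree vapor efficiency: EMV = (y_n - y_(n-1)) / (y*_n - y_(n-1)) * 100
EMV = (0.781 - 0.317) / (0.938 - 0.317) * 100 = 0.464 / 0.621 * 100 = 74.72

74.72 %


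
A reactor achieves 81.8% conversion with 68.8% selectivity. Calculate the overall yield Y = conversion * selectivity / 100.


Overall yield = conversion (%) * selectivity (%) / 100
Conversion = 81.8%, Selectivity = 68.8%
Y = 81.8 * 68.8 / 100
= 56.2784 %

56.2784 %


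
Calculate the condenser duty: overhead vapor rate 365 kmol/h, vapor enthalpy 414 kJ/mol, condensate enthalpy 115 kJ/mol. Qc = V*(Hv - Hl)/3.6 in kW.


Qc = 365 * (414 - 115) / 3.6 = 365 * 299 / 3.6 = 30320

30320 kW


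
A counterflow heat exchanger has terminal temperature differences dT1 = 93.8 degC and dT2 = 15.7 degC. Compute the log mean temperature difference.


LMTD = (dT1 - dT2) / ln(dT1/dT2)
= (93.8 - 15.7) / ln(93.8 / 15.7) = 78.1 / 1.7875 = 43.69

43.69 degC


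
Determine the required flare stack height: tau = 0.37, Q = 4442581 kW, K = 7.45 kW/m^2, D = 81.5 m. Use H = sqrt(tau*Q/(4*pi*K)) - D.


tau*Q/(4*pi*K) = 0.37 * 4442581 / (4 * pi * 7.45) = 17557.8
sqrt(17557.8) = 132.506
H = 132.506 - 81.5 = 51.01

51.01 m


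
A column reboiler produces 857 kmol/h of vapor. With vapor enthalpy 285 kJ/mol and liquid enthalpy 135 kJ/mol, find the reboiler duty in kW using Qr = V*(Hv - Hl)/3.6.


Qr = 857 * (285 - 135) / 3.6 = 857 * 150 / 3.6 = 35710

35710 kW


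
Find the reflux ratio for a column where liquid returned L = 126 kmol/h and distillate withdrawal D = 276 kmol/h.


Reflux ratio definition: R = L / D (liquid returned / distillate withdrawn)
L = 126 kmol/h, D = 276 kmol/h
R = 126 / 276 = 0.4565

0.4565


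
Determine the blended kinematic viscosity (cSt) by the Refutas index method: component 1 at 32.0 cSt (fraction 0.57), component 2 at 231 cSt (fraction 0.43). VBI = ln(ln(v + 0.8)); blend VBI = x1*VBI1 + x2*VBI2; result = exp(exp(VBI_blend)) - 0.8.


Refutas method: VBN_i = 14.534*ln(ln(visc_i + 0.8)) + 10.975, blended linearly by mass fraction; since VBN is linear in VBI_i = ln(ln(visc_i + 0.8)) and the fractions sum to 1, blend VBI directly: visc = exp(exp(VBI_blend)) - 0.8
VBI_1 = ln(ln(32.0 + 0.8)) = 1.25002
VBI_2 = ln(ln(231 + 0.8)) = 1.69486
VBI_blend = 0.57 * 1.25002 + 0.43 * 1.69486 = 1.4413
visc_blend = exp(exp(1.4413)) - 0.8 = 67.66

67.66 cSt


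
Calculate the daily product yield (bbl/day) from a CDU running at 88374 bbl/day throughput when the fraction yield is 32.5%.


Crude throughput = 88374 bbl/day
Fraction yield = 32.5%
yield = throughput * fraction / 100
yield = 88374 * 32.5 / 100 = 28721.55

28721.55 bbl/day


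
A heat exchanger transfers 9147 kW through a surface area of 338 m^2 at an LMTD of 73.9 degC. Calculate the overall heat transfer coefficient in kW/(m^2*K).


From Q = U*A*LMTD, U = Q / (A * LMTD)
U = 9147 / (338 * 73.9) = 9147 / 24978.2 = 0.3662

0.3662 kW/(m^2*K)


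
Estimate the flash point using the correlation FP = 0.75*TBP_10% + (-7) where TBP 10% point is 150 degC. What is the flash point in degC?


FP = 0.75 * 150 + (-7) = 105.5

105.5 degC


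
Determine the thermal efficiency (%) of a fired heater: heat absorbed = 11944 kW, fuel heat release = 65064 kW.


Furnace efficiency = Q_absorbed / Q_fuel * 100
= 11944 / 65064 * 100 = 18.36

18.36 %


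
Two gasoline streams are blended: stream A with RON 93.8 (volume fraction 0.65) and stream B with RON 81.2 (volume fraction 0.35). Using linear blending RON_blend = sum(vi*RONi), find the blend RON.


Linear blending: RON_blend = sum(vi * RONi)
Contribution 1: 0.65 * 93.8 = 60.97
Contribution 2: 0.35 * 81.2 = 28.42
RON_blend = 60.97 + 28.42 = 89.39

89.39


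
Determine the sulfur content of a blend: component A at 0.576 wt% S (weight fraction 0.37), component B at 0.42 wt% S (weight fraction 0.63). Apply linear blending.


Linear sulfur blending: S_blend = x1*S1 + x2*S2
Contribution 1: 0.37 * 0.576 = 0.21312 wt%
Contribution 2: 0.63 * 0.42 = 0.2646 wt%
S_blend = 0.21312 + 0.2646 = 0.47772

0.47772 wt%


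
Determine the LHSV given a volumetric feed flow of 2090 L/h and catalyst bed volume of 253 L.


LHSV = volumetric feed rate / catalyst volume
= 2090 L/h / 253 L
= 8.261 h^-1

8.261 h^-1


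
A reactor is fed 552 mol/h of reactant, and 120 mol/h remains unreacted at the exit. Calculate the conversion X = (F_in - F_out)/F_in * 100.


X = (F_in - F_out) / F_in * 100
Moles reacted = 552 - 120 = 432
X = 432 / 552 * 100
= 0.7826 * 100
= 78.26 %

78.26 %


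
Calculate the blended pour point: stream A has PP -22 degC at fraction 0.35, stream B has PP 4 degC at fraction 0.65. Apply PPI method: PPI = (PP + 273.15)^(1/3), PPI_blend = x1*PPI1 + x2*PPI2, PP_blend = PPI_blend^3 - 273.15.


PPI_1 = (-22 + 273.15)^(1/3) = 6.30925
PPI_2 = (4 + 273.15)^(1/3) = 6.51986
PPI_blend = 0.35 * 6.30925 + 0.65 * 6.51986 = 6.446146
PP_blend = 6.446146^3 - 273.15 = 267.8554 - 273.15 = -5.29

-5.29 degC


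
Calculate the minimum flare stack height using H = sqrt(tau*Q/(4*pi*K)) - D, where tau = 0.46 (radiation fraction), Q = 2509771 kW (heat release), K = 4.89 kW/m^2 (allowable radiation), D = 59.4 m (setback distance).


tau*Q/(4*pi*K) = 0.46 * 2509771 / (4 * pi * 4.89) = 18787.7
sqrt(18787.7) = 137.068
H = 137.068 - 59.4 = 77.67

77.67 m


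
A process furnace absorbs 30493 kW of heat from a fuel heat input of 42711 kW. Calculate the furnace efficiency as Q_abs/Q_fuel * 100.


Furnace efficiency = Q_absorbed / Q_fuel * 100
= 30493 / 42711 * 100 = 71.39

71.39 %


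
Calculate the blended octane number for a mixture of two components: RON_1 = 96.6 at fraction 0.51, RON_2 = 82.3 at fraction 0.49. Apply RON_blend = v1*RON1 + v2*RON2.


Linear blending: RON_blend = sum(vi * RONi)
Contribution 1: 0.51 * 96.6 = 49.266
Contribution 2: 0.49 * 82.3 = 40.327
RON_blend = 49.266 + 40.327 = 89.593

89.593


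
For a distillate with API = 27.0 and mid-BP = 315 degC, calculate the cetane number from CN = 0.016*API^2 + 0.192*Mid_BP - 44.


CN = 0.016 * 27.0^2 + 0.192 * 315 - 44
CN = 11.664 + 60.48 - 44 = 28.144

28.144


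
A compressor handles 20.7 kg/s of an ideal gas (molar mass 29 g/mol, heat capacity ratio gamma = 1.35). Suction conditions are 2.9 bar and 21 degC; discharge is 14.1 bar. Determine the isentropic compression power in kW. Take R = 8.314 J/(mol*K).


Isentropic work: W = m*(gamma/(gamma-1))*(R*T1/MW)*((P2/P1)^((gamma-1)/gamma) - 1)
T1 = 21 + 273.15 = 294.15 K
Pressure ratio = 14.1 / 2.9 = 4.86207
Exponent = (1.35 - 1)/1.35 = 0.259259
(P2/P1)^exp - 1 = 4.86207^0.259259 - 1 = 0.506831
W = 20.7 * 1.35 / 0.35 * 8.314 * 294.15 / 29 * 0.506831 = 3413

3413 kW


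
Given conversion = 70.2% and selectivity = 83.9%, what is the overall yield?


Overall yield = conversion (%) * selectivity (%) / 100
Conversion = 70.2%, Selectivity = 83.9%
Y = 70.2 * 83.9 / 100
= 58.8978 %

58.8978 %


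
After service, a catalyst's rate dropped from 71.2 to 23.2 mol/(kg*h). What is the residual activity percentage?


Activity (%) = (rate_used / rate_fresh) * 100
rate_used = 23.2, rate_fresh = 71.2
= (23.2 / 71.2) * 100
= 0.3258 * 100 = 32.58

32.58 %


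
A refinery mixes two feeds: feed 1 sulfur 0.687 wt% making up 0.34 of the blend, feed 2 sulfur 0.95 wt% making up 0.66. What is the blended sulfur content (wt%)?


Linear sulfur blending: S_blend = x1*S1 + x2*S2
Contribution 1: 0.34 * 0.687 = 0.23358 wt%
Contribution 2: 0.66 * 0.95 = 0.627 wt%
S_blend = 0.23358 + 0.627 = 0.86058

0.86058 wt%


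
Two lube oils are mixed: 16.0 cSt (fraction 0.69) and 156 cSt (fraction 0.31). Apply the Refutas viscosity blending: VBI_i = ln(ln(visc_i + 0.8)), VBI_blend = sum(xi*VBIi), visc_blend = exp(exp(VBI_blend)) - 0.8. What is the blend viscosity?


Refutas method: VBN_i = 14.534*ln(ln(visc_i + 0.8)) + 10.975, blended linearly by mass fraction; since VBN is linear in VBI_i = ln(ln(visc_i + 0.8)) and the fractions sum to 1, blend VBI directly: visc = exp(exp(VBI_blend)) - 0.8
VBI_1 = ln(ln(16.0 + 0.8)) = 1.03723
VBI_2 = ln(ln(156 + 0.8)) = 1.62037
VBI_blend = 0.69 * 1.03723 + 0.31 * 1.62037 = 1.218
visc_blend = exp(exp(1.218)) - 0.8 = 28.58

28.58 cSt


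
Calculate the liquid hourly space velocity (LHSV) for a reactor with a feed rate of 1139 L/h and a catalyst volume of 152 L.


LHSV = volumetric feed rate / catalyst volume
= 1139 L/h / 152 L
= 7.493 h^-1

7.493 h^-1


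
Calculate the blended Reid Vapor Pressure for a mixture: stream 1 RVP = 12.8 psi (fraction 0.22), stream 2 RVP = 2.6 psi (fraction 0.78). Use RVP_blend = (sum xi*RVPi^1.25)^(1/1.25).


Chevron index: RVP_blend = (sum xi*RVPi^1.25)^(1/1.25)
RVP^1.25 terms: 0.22 * 12.8^1.25 + 0.78 * 2.6^1.25 = 7.90162
RVP_blend = 7.90162^(1/1.25) = 5.226

5.226 psi


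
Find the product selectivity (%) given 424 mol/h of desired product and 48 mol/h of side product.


Selectivity = desired / (desired + undesired) * 100
Total products = 424 + 48 = 472 mol/h
S = 424 / 472 * 100
= 0.8983 * 100
= 89.83 %

89.83 %


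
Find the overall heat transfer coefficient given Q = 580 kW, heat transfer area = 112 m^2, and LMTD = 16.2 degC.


From Q = U*A*LMTD, U = Q / (A * LMTD)
U = 580 / (112 * 16.2) = 580 / 1814.4 = 0.3197

0.3197 kW/(m^2*K)


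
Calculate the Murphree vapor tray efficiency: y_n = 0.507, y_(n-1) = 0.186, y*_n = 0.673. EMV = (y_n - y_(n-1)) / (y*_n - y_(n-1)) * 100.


Murphree vapor efficiency: EMV = (y_n - y_(n-1)) / (y*_n - y_(n-1)) * 100
EMV = (0.507 - 0.186) / (0.673 - 0.186) * 100 = 0.321 / 0.487 * 100 = 65.91

65.91 %


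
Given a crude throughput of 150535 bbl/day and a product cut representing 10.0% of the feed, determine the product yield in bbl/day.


Crude throughput = 150535 bbl/day
Fraction yield = 10.0%
yield = throughput * fraction / 100
yield = 150535 * 10.0 / 100 = 15053.5

15053.5 bbl/day


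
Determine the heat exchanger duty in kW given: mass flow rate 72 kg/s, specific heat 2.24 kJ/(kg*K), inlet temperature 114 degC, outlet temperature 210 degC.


Q = m_dot * cp * delta_T
delta_T = 210 - 114 = 96 K
Q = 72 * 2.24 * 96
= 161.28 * 96
= 15482.88 kW

15482.88 kW


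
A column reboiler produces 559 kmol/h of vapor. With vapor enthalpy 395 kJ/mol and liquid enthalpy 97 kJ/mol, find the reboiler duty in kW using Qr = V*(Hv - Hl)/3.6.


Qr = 559 * (395 - 97) / 3.6 = 559 * 298 / 3.6 = 46270

46270 kW


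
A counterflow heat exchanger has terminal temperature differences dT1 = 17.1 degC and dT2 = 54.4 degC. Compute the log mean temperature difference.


LMTD = (dT1 - dT2) / ln(dT1/dT2)
= (17.1 - 54.4) / ln(17.1 / 54.4) = -37.3 / -1.15729 = 32.23

32.23 degC


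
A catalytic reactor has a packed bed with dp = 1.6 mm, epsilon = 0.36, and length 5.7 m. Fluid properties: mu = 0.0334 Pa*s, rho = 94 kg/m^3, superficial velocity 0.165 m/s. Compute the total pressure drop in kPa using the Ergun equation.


dp = 1.6 mm = 0.0016 m
Viscous term = 150*0.0334*0.165*(1-0.36)^2 / (0.0016^2*0.36^3) = 2834880
Inertial term = 1.75*94*0.165^2*(1-0.36) / (0.0016*0.36^3) = 38396
dP/L = 2834880 + 38396 = 2873280 Pa/m
dP = 2873280 * 5.7 / 1000 = 16380 kPa

16380 kPa


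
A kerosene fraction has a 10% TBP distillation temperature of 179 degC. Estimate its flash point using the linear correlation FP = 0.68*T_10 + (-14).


FP = 0.68 * 179 + (-14) = 107.72

107.72 degC


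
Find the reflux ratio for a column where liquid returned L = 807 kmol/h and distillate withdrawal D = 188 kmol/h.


Reflux ratio definition: R = L / D (liquid returned / distillate withdrawn)
L = 807 kmol/h, D = 188 kmol/h
R = 807 / 188 = 4.293

4.293


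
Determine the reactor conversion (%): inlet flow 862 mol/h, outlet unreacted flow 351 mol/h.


X = (F_in - F_out) / F_in * 100
Moles reacted = 862 - 351 = 511
X = 511 / 862 * 100
= 0.5928 * 100
= 59.28 %

59.28 %


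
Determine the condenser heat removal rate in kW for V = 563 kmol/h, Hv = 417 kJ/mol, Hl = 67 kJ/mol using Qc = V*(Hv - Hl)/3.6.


Qc = 563 * (417 - 67) / 3.6 = 563 * 350 / 3.6 = 54740

54740 kW


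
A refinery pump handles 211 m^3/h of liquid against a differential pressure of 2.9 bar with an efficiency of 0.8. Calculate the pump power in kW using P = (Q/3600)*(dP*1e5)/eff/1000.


Q = 211 / 3600 = 0.0586111 m^3/s
P = 0.0586111 * (2.9 * 1e5) / 0.8 / 1000 = 21.25

21.25 kW


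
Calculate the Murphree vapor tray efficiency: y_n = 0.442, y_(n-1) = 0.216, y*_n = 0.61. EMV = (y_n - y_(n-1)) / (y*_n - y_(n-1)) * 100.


Murphree vapor efficiency: EMV = (y_n - y_(n-1)) / (y*_n - y_(n-1)) * 100
EMV = (0.442 - 0.216) / (0.61 - 0.216) * 100 = 0.226 / 0.394 * 100 = 57.36

57.36 %


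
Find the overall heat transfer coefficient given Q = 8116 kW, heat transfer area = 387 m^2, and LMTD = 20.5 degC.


From Q = U*A*LMTD, U = Q / (A * LMTD)
U = 8116 / (387 * 20.5) = 8116 / 7933.5 = 1.023

1.023 kW/(m^2*K)


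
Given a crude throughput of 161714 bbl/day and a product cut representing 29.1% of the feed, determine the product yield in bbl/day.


Crude throughput = 161714 bbl/day
Fraction yield = 29.1%
yield = throughput * fraction / 100
yield = 161714 * 29.1 / 100 = 47058.774

47058.774 bbl/day


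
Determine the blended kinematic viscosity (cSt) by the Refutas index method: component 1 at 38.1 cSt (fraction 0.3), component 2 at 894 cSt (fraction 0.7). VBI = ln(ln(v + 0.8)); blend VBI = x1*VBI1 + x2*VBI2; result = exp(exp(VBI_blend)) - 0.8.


Refutas method: VBN_i = 14.534*ln(ln(visc_i + 0.8)) + 10.975, blended linearly by mass fraction; since VBN is linear in VBI_i = ln(ln(visc_i + 0.8)) and the fractions sum to 1, blend VBI directly: visc = exp(exp(VBI_blend)) - 0.8
VBI_1 = ln(ln(38.1 + 0.8)) = 1.29773
VBI_2 = ln(ln(894 + 0.8)) = 1.91642
VBI_blend = 0.3 * 1.29773 + 0.7 * 1.91642 = 1.73081
visc_blend = exp(exp(1.73081)) - 0.8 = 282.1

282.1 cSt


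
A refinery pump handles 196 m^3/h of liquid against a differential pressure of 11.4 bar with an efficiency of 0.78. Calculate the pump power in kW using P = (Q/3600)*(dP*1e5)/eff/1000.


Q = 196 / 3600 = 0.0544444 m^3/s
P = 0.0544444 * (11.4 * 1e5) / 0.78 / 1000 = 79.57

79.57 kW


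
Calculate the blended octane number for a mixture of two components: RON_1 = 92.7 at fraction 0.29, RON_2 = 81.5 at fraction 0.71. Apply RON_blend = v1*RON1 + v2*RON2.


Linear blending: RON_blend = sum(vi * RONi)
Contribution 1: 0.29 * 92.7 = 26.883
Contribution 2: 0.71 * 81.5 = 57.865
RON_blend = 26.883 + 57.865 = 84.748

84.748


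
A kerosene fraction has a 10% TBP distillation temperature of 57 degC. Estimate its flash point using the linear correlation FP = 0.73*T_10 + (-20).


FP = 0.73 * 57 + (-20) = 21.61

21.61 degC


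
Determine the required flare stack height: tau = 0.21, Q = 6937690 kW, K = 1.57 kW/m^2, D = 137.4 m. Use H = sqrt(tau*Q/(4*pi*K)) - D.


tau*Q/(4*pi*K) = 0.21 * 6937690 / (4 * pi * 1.57) = 73845.6
sqrt(73845.6) = 271.745
H = 271.745 - 137.4 = 134.3

134.3 m


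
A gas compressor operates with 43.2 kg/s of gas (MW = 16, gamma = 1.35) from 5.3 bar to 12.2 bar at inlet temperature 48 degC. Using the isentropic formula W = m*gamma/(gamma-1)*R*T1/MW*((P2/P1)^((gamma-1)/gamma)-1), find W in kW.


Isentropic work: W = m*(gamma/(gamma-1))*(R*T1/MW)*((P2/P1)^((gamma-1)/gamma) - 1)
T1 = 48 + 273.15 = 321.15 K
Pressure ratio = 12.2 / 5.3 = 2.30189
Exponent = (1.35 - 1)/1.35 = 0.259259
(P2/P1)^exp - 1 = 2.30189^0.259259 - 1 = 0.241291
W = 43.2 * 1.35 / 0.35 * 8.314 * 321.15 / 16 * 0.241291 = 6709

6709 kW


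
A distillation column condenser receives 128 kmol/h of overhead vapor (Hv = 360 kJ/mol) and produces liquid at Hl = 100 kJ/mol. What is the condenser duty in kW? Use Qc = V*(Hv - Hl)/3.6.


Qc = 128 * (360 - 100) / 3.6 = 128 * 260 / 3.6 = 9244

9244 kW


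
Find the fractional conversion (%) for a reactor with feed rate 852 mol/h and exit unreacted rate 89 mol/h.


X = (F_in - F_out) / F_in * 100
Moles reacted = 852 - 89 = 763
X = 763 / 852 * 100
= 0.8955 * 100
= 89.55 %

89.55 %


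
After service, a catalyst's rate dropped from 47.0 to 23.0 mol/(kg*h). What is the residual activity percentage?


Activity (%) = (rate_used / rate_fresh) * 100
rate_used = 23.0, rate_fresh = 47.0
= (23.0 / 47.0) * 100
= 0.4894 * 100 = 48.94

48.94 %


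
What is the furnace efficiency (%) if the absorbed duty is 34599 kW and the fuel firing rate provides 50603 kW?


Furnace efficiency = Q_absorbed / Q_fuel * 100
= 34599 / 50603 * 100 = 68.37

68.37 %


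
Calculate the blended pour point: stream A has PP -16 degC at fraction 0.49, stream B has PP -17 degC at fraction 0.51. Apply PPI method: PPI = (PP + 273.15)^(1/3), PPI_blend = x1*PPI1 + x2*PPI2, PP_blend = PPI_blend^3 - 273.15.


PPI_1 = (-16 + 273.15)^(1/3) = 6.359098
PPI_2 = (-17 + 273.15)^(1/3) = 6.350844
PPI_blend = 0.49 * 6.359098 + 0.51 * 6.350844 = 6.354888
PP_blend = 6.354888^3 - 273.15 = 256.6396 - 273.15 = -16.51

-16.51 degC


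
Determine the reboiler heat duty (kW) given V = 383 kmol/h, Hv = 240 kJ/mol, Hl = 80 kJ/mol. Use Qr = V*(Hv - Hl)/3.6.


Qr = 383 * (240 - 80) / 3.6 = 383 * 160 / 3.6 = 17020

17020 kW


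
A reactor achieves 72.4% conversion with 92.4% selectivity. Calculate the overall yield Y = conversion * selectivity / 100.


Overall yield = conversion (%) * selectivity (%) / 100
Conversion = 72.4%, Selectivity = 92.4%
Y = 72.4 * 92.4 / 100
= 66.8976 %

66.8976 %


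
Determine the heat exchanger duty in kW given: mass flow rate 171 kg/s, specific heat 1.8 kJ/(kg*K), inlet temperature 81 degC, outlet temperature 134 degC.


Q = m_dot * cp * delta_T
delta_T = 134 - 81 = 53 K
Q = 171 * 1.8 * 53
= 307.8 * 53
= 16313.4 kW

16313.4 kW


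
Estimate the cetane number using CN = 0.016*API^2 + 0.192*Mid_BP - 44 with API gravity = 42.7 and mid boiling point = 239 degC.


CN = 0.016 * 42.7^2 + 0.192 * 239 - 44
CN = 29.17264 + 45.888 - 44 = 31.06064

31.06064


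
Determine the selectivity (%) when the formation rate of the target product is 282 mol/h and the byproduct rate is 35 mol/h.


Selectivity = desired / (desired + undesired) * 100
Total products = 282 + 35 = 317 mol/h
S = 282 / 317 * 100
= 0.8896 * 100
= 88.96 %

88.96 %


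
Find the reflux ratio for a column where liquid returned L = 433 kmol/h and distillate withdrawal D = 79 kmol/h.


Reflux ratio definition: R = L / D (liquid returned / distillate withdrawn)
L = 433 kmol/h, D = 79 kmol/h
R = 433 / 79 = 5.481

5.481


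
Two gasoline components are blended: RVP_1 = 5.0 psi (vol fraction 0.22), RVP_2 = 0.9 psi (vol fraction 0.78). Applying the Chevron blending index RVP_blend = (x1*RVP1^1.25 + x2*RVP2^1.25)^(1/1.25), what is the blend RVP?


Chevron index: RVP_blend = (sum xi*RVPi^1.25)^(1/1.25)
RVP^1.25 terms: 0.22 * 5.0^1.25 + 0.78 * 0.9^1.25 = 2.32863
RVP_blend = 2.32863^(1/1.25) = 1.966

1.966 psi


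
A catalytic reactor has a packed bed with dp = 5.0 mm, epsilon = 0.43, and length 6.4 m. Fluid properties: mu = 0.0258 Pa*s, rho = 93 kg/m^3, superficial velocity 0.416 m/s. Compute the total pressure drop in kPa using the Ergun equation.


dp = 5.0 mm = 0.005 m
Viscous term = 150*0.0258*0.416*(1-0.43)^2 / (0.005^2*0.43^3) = 263153
Inertial term = 1.75*93*0.416^2*(1-0.43) / (0.005*0.43^3) = 40383.8
dP/L = 263153 + 40383.8 = 303537 Pa/m
dP = 303537 * 6.4 / 1000 = 1943 kPa

1943 kPa


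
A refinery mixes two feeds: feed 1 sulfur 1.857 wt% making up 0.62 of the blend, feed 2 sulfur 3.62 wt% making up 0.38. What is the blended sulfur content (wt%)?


Linear sulfur blending: S_blend = x1*S1 + x2*S2
Contribution 1: 0.62 * 1.857 = 1.15134 wt%
Contribution 2: 0.38 * 3.62 = 1.3756 wt%
S_blend = 1.15134 + 1.3756 = 2.52694

2.52694 wt%


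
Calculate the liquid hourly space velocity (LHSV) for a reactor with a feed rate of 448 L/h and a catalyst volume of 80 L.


LHSV = volumetric feed rate / catalyst volume
= 448 L/h / 80 L
= 5.600 h^-1

5.600 h^-1


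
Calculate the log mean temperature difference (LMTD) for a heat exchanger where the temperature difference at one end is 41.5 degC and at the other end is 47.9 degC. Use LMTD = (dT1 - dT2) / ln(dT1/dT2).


LMTD = (dT1 - dT2) / ln(dT1/dT2)
= (41.5 - 47.9) / ln(41.5 / 47.9) = -6.4 / -0.143422 = 44.62

44.62 degC


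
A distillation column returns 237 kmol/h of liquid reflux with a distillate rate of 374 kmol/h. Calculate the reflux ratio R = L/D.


Reflux ratio definition: R = L / D (liquid returned / distillate withdrawn)
L = 237 kmol/h, D = 374 kmol/h
R = 237 / 374 = 0.6337

0.6337


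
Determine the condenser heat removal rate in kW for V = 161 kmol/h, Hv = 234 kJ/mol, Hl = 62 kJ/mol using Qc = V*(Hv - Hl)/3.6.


Qc = 161 * (234 - 62) / 3.6 = 161 * 172 / 3.6 = 7692

7692 kW


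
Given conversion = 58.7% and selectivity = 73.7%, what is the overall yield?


Overall yield = conversion (%) * selectivity (%) / 100
Conversion = 58.7%, Selectivity = 73.7%
Y = 58.7 * 73.7 / 100
= 43.2619 %

43.2619 %


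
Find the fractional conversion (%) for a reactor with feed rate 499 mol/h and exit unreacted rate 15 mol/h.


X = (F_in - F_out) / F_in * 100
Moles reacted = 499 - 15 = 484
X = 484 / 499 * 100
= 0.9699 * 100
= 96.99 %

96.99 %


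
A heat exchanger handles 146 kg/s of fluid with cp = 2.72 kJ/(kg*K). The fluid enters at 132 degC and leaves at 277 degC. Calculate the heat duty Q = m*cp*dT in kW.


Q = m_dot * cp * delta_T
delta_T = 277 - 132 = 145 K
Q = 146 * 2.72 * 145
= 397.12 * 145
= 57582.4 kW

57582.4 kW


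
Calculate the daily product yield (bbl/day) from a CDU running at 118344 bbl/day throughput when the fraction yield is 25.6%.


Crude throughput = 118344 bbl/day
Fraction yield = 25.6%
yield = throughput * fraction / 100
yield = 118344 * 25.6 / 100 = 30296.064

30296.064 bbl/day


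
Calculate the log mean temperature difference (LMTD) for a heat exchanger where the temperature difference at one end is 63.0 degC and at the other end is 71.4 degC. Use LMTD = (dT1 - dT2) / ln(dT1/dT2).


LMTD = (dT1 - dT2) / ln(dT1/dT2)
= (63.0 - 71.4) / ln(63.0 / 71.4) = -8.4 / -0.125163 = 67.11

67.11 degC


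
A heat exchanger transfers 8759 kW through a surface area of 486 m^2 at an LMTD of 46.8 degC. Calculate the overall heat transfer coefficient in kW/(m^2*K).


From Q = U*A*LMTD, U = Q / (A * LMTD)
U = 8759 / (486 * 46.8) = 8759 / 22744.8 = 0.3851

0.3851 kW/(m^2*K)


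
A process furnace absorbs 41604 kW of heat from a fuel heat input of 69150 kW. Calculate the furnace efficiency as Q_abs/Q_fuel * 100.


Furnace efficiency = Q_absorbed / Q_fuel * 100
= 41604 / 69150 * 100 = 60.16

60.16 %


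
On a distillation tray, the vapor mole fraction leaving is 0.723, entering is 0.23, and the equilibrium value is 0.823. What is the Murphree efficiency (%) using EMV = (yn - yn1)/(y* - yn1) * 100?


Murphree vapor efficiency: EMV = (y_n - y_(n-1)) / (y*_n - y_(n-1)) * 100
EMV = (0.723 - 0.23) / (0.823 - 0.23) * 100 = 0.493 / 0.593 * 100 = 83.14

83.14 %


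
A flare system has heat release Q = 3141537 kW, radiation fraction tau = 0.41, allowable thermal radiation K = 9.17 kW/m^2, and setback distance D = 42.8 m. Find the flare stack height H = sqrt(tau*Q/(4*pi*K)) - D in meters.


tau*Q/(4*pi*K) = 0.41 * 3141537 / (4 * pi * 9.17) = 11177.6
sqrt(11177.6) = 105.724
H = 105.724 - 42.8 = 62.92

62.92 m


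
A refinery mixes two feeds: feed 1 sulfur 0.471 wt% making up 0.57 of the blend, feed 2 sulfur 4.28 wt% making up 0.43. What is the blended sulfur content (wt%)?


Linear sulfur blending: S_blend = x1*S1 + x2*S2
Contribution 1: 0.57 * 0.471 = 0.26847 wt%
Contribution 2: 0.43 * 4.28 = 1.8404 wt%
S_blend = 0.26847 + 1.8404 = 2.10887

2.10887 wt%


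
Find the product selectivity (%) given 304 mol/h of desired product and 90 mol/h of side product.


Selectivity = desired / (desired + undesired) * 100
Total products = 304 + 90 = 394 mol/h
S = 304 / 394 * 100
= 0.7716 * 100
= 77.16 %

77.16 %


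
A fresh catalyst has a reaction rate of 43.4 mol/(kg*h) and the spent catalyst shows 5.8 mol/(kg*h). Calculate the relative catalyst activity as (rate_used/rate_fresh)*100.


Activity (%) = (rate_used / rate_fresh) * 100
rate_used = 5.8, rate_fresh = 43.4
= (5.8 / 43.4) * 100
= 0.1336 * 100 = 13.36

13.36 %


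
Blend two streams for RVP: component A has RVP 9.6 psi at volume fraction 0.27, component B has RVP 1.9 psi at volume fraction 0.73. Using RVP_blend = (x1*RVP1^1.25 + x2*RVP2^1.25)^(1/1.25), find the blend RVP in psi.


Chevron index: RVP_blend = (sum xi*RVPi^1.25)^(1/1.25)
RVP^1.25 terms: 0.27 * 9.6^1.25 + 0.73 * 1.9^1.25 = 6.19091
RVP_blend = 6.19091^(1/1.25) = 4.299

4.299 psi


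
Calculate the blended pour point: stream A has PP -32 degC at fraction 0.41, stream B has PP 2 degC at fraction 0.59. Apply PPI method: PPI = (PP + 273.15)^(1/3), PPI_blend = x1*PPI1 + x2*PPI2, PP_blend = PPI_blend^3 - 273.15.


PPI_1 = (-32 + 273.15)^(1/3) = 6.224375
PPI_2 = (2 + 273.15)^(1/3) = 6.504139
PPI_blend = 0.41 * 6.224375 + 0.59 * 6.504139 = 6.389436
PP_blend = 6.389436^3 - 273.15 = 260.848 - 273.15 = -12.3

-12.3 degC


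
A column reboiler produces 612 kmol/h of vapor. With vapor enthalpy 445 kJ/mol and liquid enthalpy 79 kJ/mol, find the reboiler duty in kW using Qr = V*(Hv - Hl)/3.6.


Qr = 612 * (445 - 79) / 3.6 = 612 * 366 / 3.6 = 62220

62220 kW


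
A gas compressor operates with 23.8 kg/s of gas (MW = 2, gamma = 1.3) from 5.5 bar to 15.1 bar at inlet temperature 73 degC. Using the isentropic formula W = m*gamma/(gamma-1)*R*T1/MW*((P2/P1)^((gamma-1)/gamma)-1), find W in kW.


Isentropic work: W = m*(gamma/(gamma-1))*(R*T1/MW)*((P2/P1)^((gamma-1)/gamma) - 1)
T1 = 73 + 273.15 = 346.15 K
Pressure ratio = 15.1 / 5.5 = 2.74545
Exponent = (1.3 - 1)/1.3 = 0.230769
(P2/P1)^exp - 1 = 2.74545^0.230769 - 1 = 0.262462
W = 23.8 * 1.3 / 0.3 * 8.314 * 346.15 / 2 * 0.262462 = 38950

38950 kW


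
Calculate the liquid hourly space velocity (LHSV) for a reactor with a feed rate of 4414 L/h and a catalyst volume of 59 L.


LHSV = volumetric feed rate / catalyst volume
= 4414 L/h / 59 L
= 74.81 h^-1

74.81 h^-1


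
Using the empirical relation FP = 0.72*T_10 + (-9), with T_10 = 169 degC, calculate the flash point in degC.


FP = 0.72 * 169 + (-9) = 112.68

112.68 degC


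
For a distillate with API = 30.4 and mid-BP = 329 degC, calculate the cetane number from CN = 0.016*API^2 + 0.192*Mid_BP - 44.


CN = 0.016 * 30.4^2 + 0.192 * 329 - 44
CN = 14.78656 + 63.168 - 44 = 33.95456

33.95456


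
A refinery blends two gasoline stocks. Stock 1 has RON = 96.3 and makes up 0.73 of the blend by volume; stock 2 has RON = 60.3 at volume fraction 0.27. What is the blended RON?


Linear blending: RON_blend = sum(vi * RONi)
Contribution 1: 0.73 * 96.3 = 70.299
Contribution 2: 0.27 * 60.3 = 16.281
RON_blend = 70.299 + 16.281 = 86.58

86.58


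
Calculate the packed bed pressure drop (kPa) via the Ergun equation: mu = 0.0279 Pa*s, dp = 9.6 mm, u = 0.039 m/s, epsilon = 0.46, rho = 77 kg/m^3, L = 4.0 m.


dp = 9.6 mm = 0.0096 m
Viscous term = 150*0.0279*0.039*(1-0.46)^2 / (0.0096^2*0.46^3) = 5305.56
Inertial term = 1.75*77*0.039^2*(1-0.46) / (0.0096*0.46^3) = 118.442
dP/L = 5305.56 + 118.442 = 5424 Pa/m
dP = 5424 * 4.0 / 1000 = 21.70 kPa

21.70 kPa


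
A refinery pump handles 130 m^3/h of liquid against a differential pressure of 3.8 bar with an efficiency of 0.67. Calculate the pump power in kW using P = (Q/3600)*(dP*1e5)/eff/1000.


Q = 130 / 3600 = 0.0361111 m^3/s
P = 0.0361111 * (3.8 * 1e5) / 0.67 / 1000 = 20.48

20.48 kW


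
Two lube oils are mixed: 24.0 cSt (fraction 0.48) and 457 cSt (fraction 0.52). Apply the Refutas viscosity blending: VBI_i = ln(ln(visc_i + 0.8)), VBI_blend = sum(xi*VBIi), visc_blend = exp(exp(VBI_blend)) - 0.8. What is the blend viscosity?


Refutas method: VBN_i = 14.534*ln(ln(visc_i + 0.8)) + 10.975, blended linearly by mass fraction; since VBN is linear in VBI_i = ln(ln(visc_i + 0.8)) and the fractions sum to 1, blend VBI directly: visc = exp(exp(VBI_blend)) - 0.8
VBI_1 = ln(ln(24.0 + 0.8)) = 1.16653
VBI_2 = ln(ln(457 + 0.8)) = 1.81261
VBI_blend = 0.48 * 1.16653 + 0.52 * 1.81261 = 1.50249
visc_blend = exp(exp(1.50249)) - 0.8 = 88.58

88.58 cSt


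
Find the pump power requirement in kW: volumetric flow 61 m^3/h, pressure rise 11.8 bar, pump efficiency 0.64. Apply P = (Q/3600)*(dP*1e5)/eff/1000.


Q = 61 / 3600 = 0.0169444 m^3/s
P = 0.0169444 * (11.8 * 1e5) / 0.64 / 1000 = 31.24

31.24 kW


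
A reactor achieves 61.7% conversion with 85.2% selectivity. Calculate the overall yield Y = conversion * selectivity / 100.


Overall yield = conversion (%) * selectivity (%) / 100
Conversion = 61.7%, Selectivity = 85.2%
Y = 61.7 * 85.2 / 100
= 52.5684 %

52.5684 %


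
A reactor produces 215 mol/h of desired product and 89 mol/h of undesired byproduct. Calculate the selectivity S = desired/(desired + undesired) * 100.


Selectivity = desired / (desired + undesired) * 100
Total products = 215 + 89 = 304 mol/h
S = 215 / 304 * 100
= 0.7072 * 100
= 70.72 %

70.72 %


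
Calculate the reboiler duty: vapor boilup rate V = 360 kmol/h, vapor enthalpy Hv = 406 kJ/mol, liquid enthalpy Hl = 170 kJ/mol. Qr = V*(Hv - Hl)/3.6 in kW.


Qr = 360 * (406 - 170) / 3.6 = 360 * 236 / 3.6 = 23600

23600 kW


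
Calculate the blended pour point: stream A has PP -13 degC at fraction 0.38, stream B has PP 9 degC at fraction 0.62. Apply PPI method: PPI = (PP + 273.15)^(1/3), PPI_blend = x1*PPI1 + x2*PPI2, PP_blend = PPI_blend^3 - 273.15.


PPI_1 = (-13 + 273.15)^(1/3) = 6.383731
PPI_2 = (9 + 273.15)^(1/3) = 6.558835
PPI_blend = 0.38 * 6.383731 + 0.62 * 6.558835 = 6.492295
PP_blend = 6.492295^3 - 273.15 = 273.6495 - 273.15 = 0.5

0.5 degC


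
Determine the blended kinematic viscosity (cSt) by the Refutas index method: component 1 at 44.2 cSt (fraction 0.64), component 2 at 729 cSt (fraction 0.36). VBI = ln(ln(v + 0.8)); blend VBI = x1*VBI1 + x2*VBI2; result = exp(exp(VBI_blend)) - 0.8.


Refutas method: VBN_i = 14.534*ln(ln(visc_i + 0.8)) + 10.975, blended linearly by mass fraction; since VBN is linear in VBI_i = ln(ln(visc_i + 0.8)) and the fractions sum to 1, blend VBI directly: visc = exp(exp(VBI_blend)) - 0.8
VBI_1 = ln(ln(44.2 + 0.8)) = 1.33675
VBI_2 = ln(ln(729 + 0.8)) = 1.88597
VBI_blend = 0.64 * 1.33675 + 0.36 * 1.88597 = 1.53447
visc_blend = exp(exp(1.53447)) - 0.8 = 102.6

102.6 cSt


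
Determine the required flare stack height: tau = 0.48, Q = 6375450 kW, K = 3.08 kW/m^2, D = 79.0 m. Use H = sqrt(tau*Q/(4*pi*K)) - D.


tau*Q/(4*pi*K) = 0.48 * 6375450 / (4 * pi * 3.08) = 79066.3
sqrt(79066.3) = 281.187
H = 281.187 - 79.0 = 202.2

202.2 m


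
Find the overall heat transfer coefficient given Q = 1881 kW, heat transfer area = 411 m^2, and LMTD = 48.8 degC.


From Q = U*A*LMTD, U = Q / (A * LMTD)
U = 1881 / (411 * 48.8) = 1881 / 20056.8 = 0.09378

0.09378 kW/(m^2*K)


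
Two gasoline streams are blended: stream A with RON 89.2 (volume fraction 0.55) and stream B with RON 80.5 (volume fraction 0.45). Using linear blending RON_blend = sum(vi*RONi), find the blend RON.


Linear blending: RON_blend = sum(vi * RONi)
Contribution 1: 0.55 * 89.2 = 49.06
Contribution 2: 0.45 * 80.5 = 36.225
RON_blend = 49.06 + 36.225 = 85.285

85.285


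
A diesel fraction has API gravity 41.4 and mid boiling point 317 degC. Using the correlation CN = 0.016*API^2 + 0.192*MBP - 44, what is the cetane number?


CN = 0.016 * 41.4^2 + 0.192 * 317 - 44
CN = 27.42336 + 60.864 - 44 = 44.28736

44.28736


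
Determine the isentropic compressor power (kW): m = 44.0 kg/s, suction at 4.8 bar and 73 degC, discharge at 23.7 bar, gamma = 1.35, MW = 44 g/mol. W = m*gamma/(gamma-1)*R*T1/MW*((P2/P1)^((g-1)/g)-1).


Isentropic work: W = m*(gamma/(gamma-1))*(R*T1/MW)*((P2/P1)^((gamma-1)/gamma) - 1)
T1 = 73 + 273.15 = 346.15 K
Pressure ratio = 23.7 / 4.8 = 4.9375
Exponent = (1.35 - 1)/1.35 = 0.259259
(P2/P1)^exp - 1 = 4.9375^0.259259 - 1 = 0.512857
W = 44.0 * 1.35 / 0.35 * 8.314 * 346.15 / 44 * 0.512857 = 5693

5693 kW


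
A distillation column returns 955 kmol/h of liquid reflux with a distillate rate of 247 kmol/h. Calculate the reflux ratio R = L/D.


Reflux ratio definition: R = L / D (liquid returned / distillate withdrawn)
L = 955 kmol/h, D = 247 kmol/h
R = 955 / 247 = 3.866

3.866


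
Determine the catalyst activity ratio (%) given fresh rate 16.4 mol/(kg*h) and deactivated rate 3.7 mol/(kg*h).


Activity (%) = (rate_used / rate_fresh) * 100
rate_used = 3.7, rate_fresh = 16.4
= (3.7 / 16.4) * 100
= 0.2256 * 100 = 22.56

22.56 %


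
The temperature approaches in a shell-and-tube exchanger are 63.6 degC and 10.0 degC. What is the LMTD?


LMTD = (dT1 - dT2) / ln(dT1/dT2)
= (63.6 - 10.0) / ln(63.6 / 10.0) = 53.6 / 1.85003 = 28.97

28.97 degC


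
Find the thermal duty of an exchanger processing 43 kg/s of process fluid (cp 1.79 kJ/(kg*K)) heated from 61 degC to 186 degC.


Q = m_dot * cp * delta_T
delta_T = 186 - 61 = 125 K
Q = 43 * 1.79 * 125
= 76.97 * 125
= 9621.25 kW

9621.25 kW


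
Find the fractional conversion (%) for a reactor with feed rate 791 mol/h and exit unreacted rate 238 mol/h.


X = (F_in - F_out) / F_in * 100
Moles reacted = 791 - 238 = 553
X = 553 / 791 * 100
= 0.6991 * 100
= 69.91 %

69.91 %


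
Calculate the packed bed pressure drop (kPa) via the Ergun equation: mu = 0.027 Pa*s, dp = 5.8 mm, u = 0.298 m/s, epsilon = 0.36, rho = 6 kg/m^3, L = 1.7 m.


dp = 5.8 mm = 0.0058 m
Viscous term = 150*0.027*0.298*(1-0.36)^2 / (0.0058^2*0.36^3) = 314969
Inertial term = 1.75*6*0.298^2*(1-0.36) / (0.0058*0.36^3) = 2205.29
dP/L = 314969 + 2205.29 = 317174 Pa/m
dP = 317174 * 1.7 / 1000 = 539.2 kPa

539.2 kPa


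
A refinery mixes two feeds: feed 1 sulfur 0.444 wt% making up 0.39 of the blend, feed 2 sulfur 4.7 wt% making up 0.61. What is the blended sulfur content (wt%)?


Linear sulfur blending: S_blend = x1*S1 + x2*S2
Contribution 1: 0.39 * 0.444 = 0.17316 wt%
Contribution 2: 0.61 * 4.7 = 2.867 wt%
S_blend = 0.17316 + 2.867 = 3.04016

3.04016 wt%


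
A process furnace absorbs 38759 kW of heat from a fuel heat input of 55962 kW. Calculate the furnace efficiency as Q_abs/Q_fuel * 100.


Furnace efficiency = Q_absorbed / Q_fuel * 100
= 38759 / 55962 * 100 = 69.26

69.26 %
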